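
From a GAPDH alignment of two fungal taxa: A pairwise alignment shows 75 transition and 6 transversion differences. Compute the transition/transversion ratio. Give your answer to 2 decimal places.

12.50

R = 75/6 = 12.50.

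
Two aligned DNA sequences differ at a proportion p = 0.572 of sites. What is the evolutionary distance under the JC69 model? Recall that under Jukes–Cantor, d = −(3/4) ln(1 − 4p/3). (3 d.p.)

d = −(3/4) ln(1 − 4p/3) = −0.75 ln(1 − 0.762667) = −0.75 ln(0.237333)
  = −0.75 × (-1.438291) = 1.078718 substitutions/site.

1.079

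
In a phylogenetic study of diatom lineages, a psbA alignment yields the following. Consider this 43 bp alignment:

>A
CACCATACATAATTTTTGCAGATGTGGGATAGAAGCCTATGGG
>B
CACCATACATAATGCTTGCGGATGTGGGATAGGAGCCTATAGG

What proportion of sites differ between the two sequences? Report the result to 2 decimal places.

0.12

The sequences differ at 5 of 43 positions (sites 14, 15, 20, 33, 41).
p = 5/43 = 0.116279… ≈ 0.12 (to 2 d.p.).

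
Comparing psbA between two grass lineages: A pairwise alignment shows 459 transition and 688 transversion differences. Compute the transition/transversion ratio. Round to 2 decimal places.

0.67

R = 459/688 = 0.667151… ≈ 0.67 (to 2 d.p.).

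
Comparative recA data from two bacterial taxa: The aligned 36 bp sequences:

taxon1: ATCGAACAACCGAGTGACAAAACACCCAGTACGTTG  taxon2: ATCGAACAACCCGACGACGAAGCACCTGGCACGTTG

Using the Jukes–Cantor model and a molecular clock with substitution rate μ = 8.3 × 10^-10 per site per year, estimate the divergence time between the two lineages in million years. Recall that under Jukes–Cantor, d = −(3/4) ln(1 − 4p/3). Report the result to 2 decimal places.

183.19

The sequences differ at 9 of 36 sites (12, 13, 14, 15, 19, 22, 27, 28, 30), so p = 9/36 = 0.25.
d = −(3/4) ln(1 − 4p/3) = −0.75 ln(1 − 0.333333) = −0.75 ln(0.666667)
  = −0.75 × (-0.405465) = 0.304099 substitutions/site.
Under a molecular clock d = 2μt, so t = d/(2μ) = 0.304099 / (2 × 8.3 × 10^-10) = 183.19 million years.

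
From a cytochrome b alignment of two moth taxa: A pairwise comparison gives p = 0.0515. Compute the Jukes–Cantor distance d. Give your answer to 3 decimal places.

d = −(3/4) ln(1 − 4p/3) = −0.75 ln(1 − 0.068667) = −0.75 ln(0.931333)
  = −0.75 × (-0.071138) = 0.053354 substitutions/site.

0.053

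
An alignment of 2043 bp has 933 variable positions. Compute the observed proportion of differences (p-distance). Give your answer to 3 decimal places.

p = 933/2043 = 0.456681… ≈ 0.457 (to 3 d.p.).

0.457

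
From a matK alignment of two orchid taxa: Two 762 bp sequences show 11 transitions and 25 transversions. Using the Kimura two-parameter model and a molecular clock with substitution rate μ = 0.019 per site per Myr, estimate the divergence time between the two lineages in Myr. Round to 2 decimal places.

P = 11/762 ≈ 0.014436 and Q = 25/762 ≈ 0.032808.
Under the Kimura two-parameter model, d = −½ ln(1 − 2P − Q) − ¼ ln(1 − 2Q).
1 − 2P − Q = 0.93832, giving −½ ln(0.93832) = 0.031832.
1 − 2Q = 0.934384, giving −¼ ln(0.934384) = 0.016967.
d = 0.031832 + 0.016967 = 0.048799.
Under a molecular clock d = 2μt, so t = d/(2μ) = 0.048799 / (2 × 0.019) = 1.28 Myr.

1.28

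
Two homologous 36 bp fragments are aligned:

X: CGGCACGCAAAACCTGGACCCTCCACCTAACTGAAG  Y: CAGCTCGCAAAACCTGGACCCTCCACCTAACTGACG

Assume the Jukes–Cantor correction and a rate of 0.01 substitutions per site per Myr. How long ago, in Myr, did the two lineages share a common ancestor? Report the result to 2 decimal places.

The sequences differ at 3 of 36 sites (2, 5, 35), so p = 3/36 ≈ 0.083333.
d = −(3/4) ln(1 − 4p/3) = −0.75 ln(1 − 0.111111) = −0.75 ln(0.888889)
  = −0.75 × (-0.117783) = 0.088337 substitutions/site.
Under a molecular clock d = 2μt, so t = d/(2μ) = 0.088337 / (2 × 0.01) = 4.42 Myr.

4.42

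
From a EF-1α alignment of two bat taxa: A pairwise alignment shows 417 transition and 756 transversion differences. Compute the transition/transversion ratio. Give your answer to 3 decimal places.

0.552

R = 417/756 = 0.551587… ≈ 0.552 (to 3 d.p.).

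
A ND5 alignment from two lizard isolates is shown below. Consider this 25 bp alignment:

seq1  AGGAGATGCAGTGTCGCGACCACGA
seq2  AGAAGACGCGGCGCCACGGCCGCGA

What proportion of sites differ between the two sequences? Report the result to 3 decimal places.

The sequences differ at 8 of 25 positions (sites 3, 7, 10, 12, 14, 16, 19, 22).
p = 8/25 = 0.320.

0.320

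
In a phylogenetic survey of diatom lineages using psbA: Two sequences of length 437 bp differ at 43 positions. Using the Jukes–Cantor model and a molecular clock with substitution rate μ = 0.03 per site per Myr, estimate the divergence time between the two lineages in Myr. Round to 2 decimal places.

p = 43/437 ≈ 0.098398.
d = −(3/4) ln(1 − 4p/3) = −0.75 ln(1 − 0.131197) = −0.75 ln(0.868803)
  = −0.75 × (-0.140639) = 0.105479 substitutions/site.
Under a molecular clock d = 2μt, so t = d/(2μ) = 0.105479 / (2 × 0.03) = 1.76 Myr.

1.76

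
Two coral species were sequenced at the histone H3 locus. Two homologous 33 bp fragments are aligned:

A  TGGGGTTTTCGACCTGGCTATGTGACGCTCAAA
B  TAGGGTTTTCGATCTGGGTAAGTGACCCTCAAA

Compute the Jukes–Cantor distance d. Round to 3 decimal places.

0.169

The sequences differ at 5 of 33 sites (2, 13, 18, 21, 27), so p = 5/33 ≈ 0.151515.
d = −(3/4) ln(1 − 4p/3) = −0.75 ln(1 − 0.20202) = −0.75 ln(0.79798)
  = −0.75 × (-0.225672) = 0.169254 substitutions/site.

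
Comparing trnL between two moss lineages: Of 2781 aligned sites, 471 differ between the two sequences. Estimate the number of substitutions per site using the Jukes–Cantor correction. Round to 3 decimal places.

0.192

p = 471/2781 ≈ 0.169364.
d = −(3/4) ln(1 − 4p/3) = −0.75 ln(1 − 0.225819) = −0.75 ln(0.774181)
  = −0.75 × (-0.255950) = 0.191963 substitutions/site.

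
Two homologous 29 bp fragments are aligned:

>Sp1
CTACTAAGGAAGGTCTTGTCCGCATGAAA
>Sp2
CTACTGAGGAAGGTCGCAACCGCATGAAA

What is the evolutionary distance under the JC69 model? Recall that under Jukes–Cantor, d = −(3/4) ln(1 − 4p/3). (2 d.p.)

The sequences differ at 5 of 29 sites (6, 16, 17, 18, 19), so p = 5/29 ≈ 0.172414.
d = −(3/4) ln(1 − 4p/3) = −0.75 ln(1 − 0.229885) = −0.75 ln(0.770115)
  = −0.75 × (-0.261215) = 0.195911 substitutions/site.

0.20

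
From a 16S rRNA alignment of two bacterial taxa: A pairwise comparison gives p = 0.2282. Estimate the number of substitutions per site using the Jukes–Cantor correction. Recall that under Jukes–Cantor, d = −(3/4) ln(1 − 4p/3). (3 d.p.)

0.272

d = −(3/4) ln(1 − 4p/3) = −0.75 ln(1 − 0.304267) = −0.75 ln(0.695733)
  = −0.75 × (-0.362789) = 0.272092 substitutions/site.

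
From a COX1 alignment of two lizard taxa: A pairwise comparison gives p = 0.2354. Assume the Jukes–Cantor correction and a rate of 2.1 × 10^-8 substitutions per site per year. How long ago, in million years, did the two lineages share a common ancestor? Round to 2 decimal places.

6.73

d = −(3/4) ln(1 − 4p/3) = −0.75 ln(1 − 0.313867) = −0.75 ln(0.686133)
  = −0.75 × (-0.376684) = 0.282513 substitutions/site.
Under a molecular clock d = 2μt, so t = d/(2μ) = 0.282513 / (2 × 2.1 × 10^-8) = 6.73 million years.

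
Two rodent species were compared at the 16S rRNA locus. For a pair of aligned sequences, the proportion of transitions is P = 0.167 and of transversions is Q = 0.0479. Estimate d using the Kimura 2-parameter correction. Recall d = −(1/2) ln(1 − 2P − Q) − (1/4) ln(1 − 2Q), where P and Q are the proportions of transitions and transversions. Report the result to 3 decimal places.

0.266

Under the Kimura two-parameter model, d = −½ ln(1 − 2P − Q) − ¼ ln(1 − 2Q).
1 − 2P − Q = 0.6181, giving −½ ln(0.6181) = 0.240553.
1 − 2Q = 0.9042, giving −¼ ln(0.9042) = 0.025176.
d = 0.240553 + 0.025176 = 0.265729.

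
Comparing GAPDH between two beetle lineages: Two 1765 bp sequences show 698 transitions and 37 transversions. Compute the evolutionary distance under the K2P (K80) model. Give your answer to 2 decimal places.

0.85

P = 698/1765 ≈ 0.395467 and Q = 37/1765 ≈ 0.020963.
Under the Kimura two-parameter model, d = −½ ln(1 − 2P − Q) − ¼ ln(1 − 2Q).
1 − 2P − Q = 0.188103, giving −½ ln(0.188103) = 0.835383.
1 − 2Q = 0.958074, giving −¼ ln(0.958074) = 0.010708.
d = 0.835383 + 0.010708 = 0.846091.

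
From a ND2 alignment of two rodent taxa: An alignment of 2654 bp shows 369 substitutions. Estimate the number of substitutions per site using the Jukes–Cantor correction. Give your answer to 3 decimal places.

p = 369/2654 ≈ 0.139035.
d = −(3/4) ln(1 − 4p/3) = −0.75 ln(1 − 0.18538) = −0.75 ln(0.81462)
  = −0.75 × (-0.205034) = 0.153776 substitutions/site.

0.154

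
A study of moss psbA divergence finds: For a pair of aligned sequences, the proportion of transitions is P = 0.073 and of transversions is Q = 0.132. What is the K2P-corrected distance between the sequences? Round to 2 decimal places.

0.24

Under the Kimura two-parameter model, d = −½ ln(1 − 2P − Q) − ¼ ln(1 − 2Q).
1 − 2P − Q = 0.722, giving −½ ln(0.722) = 0.162865.
1 − 2Q = 0.736, giving −¼ ln(0.736) = 0.076631.
d = 0.162865 + 0.076631 = 0.239496.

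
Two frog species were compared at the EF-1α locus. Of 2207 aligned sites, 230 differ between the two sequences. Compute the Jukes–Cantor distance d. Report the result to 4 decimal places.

0.1122

p = 230/2207 ≈ 0.104214.
d = −(3/4) ln(1 − 4p/3) = −0.75 ln(1 − 0.138952) = −0.75 ln(0.861048)
  = −0.75 × (-0.149605) = 0.112204 substitutions/site.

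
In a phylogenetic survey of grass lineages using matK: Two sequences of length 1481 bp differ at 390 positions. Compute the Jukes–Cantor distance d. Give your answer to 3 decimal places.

p = 390/1481 ≈ 0.263336.
d = −(3/4) ln(1 − 4p/3) = −0.75 ln(1 − 0.351115) = −0.75 ln(0.648885)
  = −0.75 × (-0.432500) = 0.324375 substitutions/site.

0.324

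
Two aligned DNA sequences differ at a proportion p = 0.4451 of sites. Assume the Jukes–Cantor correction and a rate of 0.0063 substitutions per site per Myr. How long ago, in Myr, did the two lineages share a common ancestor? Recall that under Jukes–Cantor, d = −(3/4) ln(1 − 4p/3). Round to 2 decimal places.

d = −(3/4) ln(1 − 4p/3) = −0.75 ln(1 − 0.593467) = −0.75 ln(0.406533)
  = −0.75 × (-0.900090) = 0.675068 substitutions/site.
Under a molecular clock d = 2μt, so t = d/(2μ) = 0.675068 / (2 × 0.0063) = 53.58 Myr.

53.58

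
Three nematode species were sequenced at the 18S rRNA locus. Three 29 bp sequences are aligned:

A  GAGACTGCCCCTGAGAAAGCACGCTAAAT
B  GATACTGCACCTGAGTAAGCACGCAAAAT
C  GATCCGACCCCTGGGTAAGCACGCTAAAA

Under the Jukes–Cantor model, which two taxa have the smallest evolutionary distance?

A–B: 4/29 differ, p = 0.138, d = 0.152.
A–C: 7/29 differ, p = 0.241, d = 0.291.
B–C: 7/29 differ, p = 0.241, d = 0.291.
The smallest distance is between A and B.

A and B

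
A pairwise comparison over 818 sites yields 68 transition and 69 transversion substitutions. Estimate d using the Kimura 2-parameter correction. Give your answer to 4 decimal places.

P = 68/818 ≈ 0.08313 and Q = 69/818 ≈ 0.084352.
Under the Kimura two-parameter model, d = −½ ln(1 − 2P − Q) − ¼ ln(1 − 2Q).
1 − 2P − Q = 0.749388, giving −½ ln(0.749388) = 0.144249.
1 − 2Q = 0.831296, giving −¼ ln(0.831296) = 0.046192.
d = 0.144249 + 0.046192 = 0.190441.

0.1904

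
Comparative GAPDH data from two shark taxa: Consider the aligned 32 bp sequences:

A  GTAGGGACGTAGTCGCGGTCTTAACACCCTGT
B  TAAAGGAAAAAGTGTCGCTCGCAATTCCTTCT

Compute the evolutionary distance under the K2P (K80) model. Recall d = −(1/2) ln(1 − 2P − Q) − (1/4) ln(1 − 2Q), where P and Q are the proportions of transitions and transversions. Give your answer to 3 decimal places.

Of 32 sites, 5 differences are transitions and 10 are transversions, so P = 5/32 = 0.15625 and Q = 10/32 = 0.3125.
Under the Kimura two-parameter model, d = −½ ln(1 − 2P − Q) − ¼ ln(1 − 2Q).
1 − 2P − Q = 0.375, giving −½ ln(0.375) = 0.490415.
1 − 2Q = 0.375, giving −¼ ln(0.375) = 0.245207.
d = 0.490415 + 0.245207 = 0.735622.

0.736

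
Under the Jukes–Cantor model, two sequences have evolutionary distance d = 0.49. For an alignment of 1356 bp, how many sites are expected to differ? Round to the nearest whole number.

488

Invert JC69: p = (3/4)(1 − e^(−4d/3)) = 0.75 × (1 − e^(-0.653333)) = 0.75 × (1 − 0.520309) = 0.359768.
Expected differing sites = pL ≈ 0.359768 × 1356 = 487.845408 ≈ 488.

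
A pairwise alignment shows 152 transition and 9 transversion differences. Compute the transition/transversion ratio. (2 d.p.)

16.89

R = 152/9 = 16.888888… ≈ 16.89 (to 2 d.p.).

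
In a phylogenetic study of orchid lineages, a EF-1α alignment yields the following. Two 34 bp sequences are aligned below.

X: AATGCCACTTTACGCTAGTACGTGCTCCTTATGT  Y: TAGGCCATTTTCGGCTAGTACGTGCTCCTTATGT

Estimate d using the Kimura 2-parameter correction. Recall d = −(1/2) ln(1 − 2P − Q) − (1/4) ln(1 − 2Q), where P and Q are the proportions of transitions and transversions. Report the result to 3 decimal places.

0.164

Of 34 sites, 1 differences are transitions and 4 are transversions, so P = 1/34 ≈ 0.029412 and Q = 4/34 ≈ 0.117647.
Under the Kimura two-parameter model, d = −½ ln(1 − 2P − Q) − ¼ ln(1 − 2Q).
1 − 2P − Q = 0.823529, giving −½ ln(0.823529) = 0.097078.
1 − 2Q = 0.764706, giving −¼ ln(0.764706) = 0.067066.
d = 0.097078 + 0.067066 = 0.164144.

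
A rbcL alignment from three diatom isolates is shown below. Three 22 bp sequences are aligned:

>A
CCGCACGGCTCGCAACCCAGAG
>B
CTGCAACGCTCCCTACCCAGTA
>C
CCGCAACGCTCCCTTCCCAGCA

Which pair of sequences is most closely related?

A–B: 7/22 differ, p = 0.318, d = 0.414.
A–C: 7/22 differ, p = 0.318, d = 0.414.
B–C: 3/22 differ, p = 0.136, d = 0.151.
The smallest distance is between B and C.

B and C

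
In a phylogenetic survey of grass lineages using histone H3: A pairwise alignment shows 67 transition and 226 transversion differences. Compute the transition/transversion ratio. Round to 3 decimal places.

R = 67/226 = 0.296460… ≈ 0.296 (to 3 d.p.).

0.296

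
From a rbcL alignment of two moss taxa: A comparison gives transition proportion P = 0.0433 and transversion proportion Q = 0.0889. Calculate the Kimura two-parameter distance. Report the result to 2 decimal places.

0.15

Under the Kimura two-parameter model, d = −½ ln(1 − 2P − Q) − ¼ ln(1 − 2Q).
1 − 2P − Q = 0.8245, giving −½ ln(0.8245) = 0.096489.
1 − 2Q = 0.8222, giving −¼ ln(0.8222) = 0.048943.
d = 0.096489 + 0.048943 = 0.145432.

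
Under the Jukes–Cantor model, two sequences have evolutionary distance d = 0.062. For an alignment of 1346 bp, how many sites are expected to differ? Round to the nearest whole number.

Invert JC69: p = (3/4)(1 − e^(−4d/3)) = 0.75 × (1 − e^(-0.082667)) = 0.75 × (1 − 0.920658) = 0.059507.
Expected differing sites = pL ≈ 0.059507 × 1346 = 80.096422 ≈ 80.

80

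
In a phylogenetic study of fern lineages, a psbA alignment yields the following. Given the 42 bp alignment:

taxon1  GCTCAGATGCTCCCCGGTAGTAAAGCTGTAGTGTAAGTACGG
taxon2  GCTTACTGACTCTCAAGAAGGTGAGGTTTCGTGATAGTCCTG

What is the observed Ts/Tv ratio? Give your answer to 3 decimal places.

Transitions are A↔G and C↔T; transversions are all other mismatches.
Transitions: 5. Transversions: 14.
R = 5/14 = 0.357142… ≈ 0.357 (to 3 d.p.).

0.357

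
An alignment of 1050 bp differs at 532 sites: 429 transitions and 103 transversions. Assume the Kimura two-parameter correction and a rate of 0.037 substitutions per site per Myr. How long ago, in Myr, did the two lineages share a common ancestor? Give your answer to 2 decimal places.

17.41

P = 429/1050 ≈ 0.408571 and Q = 103/1050 ≈ 0.098095.
Under the Kimura two-parameter model, d = −½ ln(1 − 2P − Q) − ¼ ln(1 − 2Q).
1 − 2P − Q = 0.084763, giving −½ ln(0.084763) = 1.233948.
1 − 2Q = 0.80381, giving −¼ ln(0.80381) = 0.054598.
d = 1.233948 + 0.054598 = 1.288546.
Under a molecular clock d = 2μt, so t = d/(2μ) = 1.288546 / (2 × 0.037) = 17.41 Myr.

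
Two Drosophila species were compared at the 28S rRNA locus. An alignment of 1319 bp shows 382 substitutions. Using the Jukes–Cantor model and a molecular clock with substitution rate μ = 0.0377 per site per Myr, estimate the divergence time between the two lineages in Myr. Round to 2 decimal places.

4.85

p = 382/1319 ≈ 0.289613.
d = −(3/4) ln(1 − 4p/3) = −0.75 ln(1 − 0.386151) = −0.75 ln(0.613849)
  = −0.75 × (-0.488006) = 0.366005 substitutions/site.
Under a molecular clock d = 2μt, so t = d/(2μ) = 0.366005 / (2 × 0.0377) = 4.85 Myr.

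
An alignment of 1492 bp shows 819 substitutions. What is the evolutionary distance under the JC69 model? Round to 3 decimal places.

0.987

p = 819/1492 ≈ 0.548928.
d = −(3/4) ln(1 − 4p/3) = −0.75 ln(1 − 0.731904) = −0.75 ln(0.268096)
  = −0.75 × (-1.316410) = 0.987308 substitutions/site.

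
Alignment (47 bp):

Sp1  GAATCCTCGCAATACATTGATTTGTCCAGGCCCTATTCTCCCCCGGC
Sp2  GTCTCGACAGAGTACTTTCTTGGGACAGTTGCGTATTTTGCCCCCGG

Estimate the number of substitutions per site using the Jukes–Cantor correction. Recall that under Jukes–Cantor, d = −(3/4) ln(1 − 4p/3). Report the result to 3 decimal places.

The sequences differ at 23 of 47 sites, so p = 23/47 ≈ 0.489362.
d = −(3/4) ln(1 − 4p/3) = −0.75 ln(1 − 0.652483) = −0.75 ln(0.347517)
  = −0.75 × (-1.056942) = 0.792707 substitutions/site.

0.793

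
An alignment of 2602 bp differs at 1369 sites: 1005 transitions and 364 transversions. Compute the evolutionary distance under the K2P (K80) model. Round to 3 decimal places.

1.299

P = 1005/2602 ≈ 0.386241 and Q = 364/2602 ≈ 0.139892.
Under the Kimura two-parameter model, d = −½ ln(1 − 2P − Q) − ¼ ln(1 − 2Q).
1 − 2P − Q = 0.087626, giving −½ ln(0.087626) = 1.217339.
1 − 2Q = 0.720216, giving −¼ ln(0.720216) = 0.082051.
d = 1.217339 + 0.082051 = 1.299390.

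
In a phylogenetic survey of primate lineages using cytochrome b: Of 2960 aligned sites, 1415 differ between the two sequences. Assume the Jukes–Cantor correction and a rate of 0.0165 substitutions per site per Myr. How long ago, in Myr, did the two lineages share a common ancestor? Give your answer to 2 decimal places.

23.06

p = 1415/2960 ≈ 0.478041.
d = −(3/4) ln(1 − 4p/3) = −0.75 ln(1 − 0.637388) = −0.75 ln(0.362612)
  = −0.75 × (-1.014422) = 0.760817 substitutions/site.
Under a molecular clock d = 2μt, so t = d/(2μ) = 0.760817 / (2 × 0.0165) = 23.06 Myr.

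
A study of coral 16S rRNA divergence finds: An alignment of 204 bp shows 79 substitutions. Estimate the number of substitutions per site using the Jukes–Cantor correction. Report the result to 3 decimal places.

0.545

p = 79/204 ≈ 0.387255.
d = −(3/4) ln(1 − 4p/3) = −0.75 ln(1 − 0.51634) = −0.75 ln(0.48366)
  = −0.75 × (-0.726373) = 0.544780 substitutions/site.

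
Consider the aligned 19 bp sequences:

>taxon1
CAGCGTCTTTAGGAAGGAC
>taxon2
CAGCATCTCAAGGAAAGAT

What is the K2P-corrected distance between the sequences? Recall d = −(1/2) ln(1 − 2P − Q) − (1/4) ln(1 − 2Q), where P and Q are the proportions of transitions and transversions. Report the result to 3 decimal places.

0.349

Of 19 sites, 4 differences are transitions and 1 are transversions, so P = 4/19 ≈ 0.210526 and Q = 1/19 ≈ 0.052632.
Under the Kimura two-parameter model, d = −½ ln(1 − 2P − Q) − ¼ ln(1 − 2Q).
1 − 2P − Q = 0.526316, giving −½ ln(0.526316) = 0.320927.
1 − 2Q = 0.894736, giving −¼ ln(0.894736) = 0.027807.
d = 0.320927 + 0.027807 = 0.348734.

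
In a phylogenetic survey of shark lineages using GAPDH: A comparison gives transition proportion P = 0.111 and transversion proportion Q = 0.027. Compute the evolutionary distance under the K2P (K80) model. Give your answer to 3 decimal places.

0.157

Under the Kimura two-parameter model, d = −½ ln(1 − 2P − Q) − ¼ ln(1 − 2Q).
1 − 2P − Q = 0.751, giving −½ ln(0.751) = 0.143175.
1 − 2Q = 0.946, giving −¼ ln(0.946) = 0.013878.
d = 0.143175 + 0.013878 = 0.157053.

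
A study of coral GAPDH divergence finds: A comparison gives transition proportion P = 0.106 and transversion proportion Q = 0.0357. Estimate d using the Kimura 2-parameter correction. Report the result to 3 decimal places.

Under the Kimura two-parameter model, d = −½ ln(1 − 2P − Q) − ¼ ln(1 − 2Q).
1 − 2P − Q = 0.7523, giving −½ ln(0.7523) = 0.142310.
1 − 2Q = 0.9286, giving −¼ ln(0.9286) = 0.018519.
d = 0.142310 + 0.018519 = 0.160829.

0.161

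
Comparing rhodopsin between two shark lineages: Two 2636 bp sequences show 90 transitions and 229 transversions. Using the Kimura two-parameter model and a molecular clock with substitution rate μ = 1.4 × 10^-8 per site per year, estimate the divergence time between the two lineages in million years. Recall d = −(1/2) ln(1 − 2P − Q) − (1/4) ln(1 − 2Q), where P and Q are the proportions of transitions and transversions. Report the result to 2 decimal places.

P = 90/2636 ≈ 0.034143 and Q = 229/2636 ≈ 0.086874.
Under the Kimura two-parameter model, d = −½ ln(1 − 2P − Q) − ¼ ln(1 − 2Q).
1 − 2P − Q = 0.84484, giving −½ ln(0.84484) = 0.084304.
1 − 2Q = 0.826252, giving −¼ ln(0.826252) = 0.047714.
d = 0.084304 + 0.047714 = 0.132018.
Under a molecular clock d = 2μt, so t = d/(2μ) = 0.132018 / (2 × 1.4 × 10^-8) = 4.71 million years.

4.71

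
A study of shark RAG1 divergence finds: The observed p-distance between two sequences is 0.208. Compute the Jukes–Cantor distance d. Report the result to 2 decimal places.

d = −(3/4) ln(1 − 4p/3) = −0.75 ln(1 − 0.277333) = −0.75 ln(0.722667)
  = −0.75 × (-0.324807) = 0.243605 substitutions/site.

0.24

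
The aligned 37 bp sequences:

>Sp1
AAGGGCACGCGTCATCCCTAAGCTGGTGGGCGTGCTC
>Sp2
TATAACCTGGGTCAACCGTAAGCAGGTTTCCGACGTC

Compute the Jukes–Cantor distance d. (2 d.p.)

The sequences differ at 16 of 37 sites, so p = 16/37 ≈ 0.432432.
d = −(3/4) ln(1 − 4p/3) = −0.75 ln(1 − 0.576576) = −0.75 ln(0.423424)
  = −0.75 × (-0.859381) = 0.644536 substitutions/site.

0.64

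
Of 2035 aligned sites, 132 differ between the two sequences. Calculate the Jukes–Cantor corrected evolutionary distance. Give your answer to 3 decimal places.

0.068

p = 132/2035 ≈ 0.064865.
d = −(3/4) ln(1 − 4p/3) = −0.75 ln(1 − 0.086487) = −0.75 ln(0.913513)
  = −0.75 × (-0.090458) = 0.067844 substitutions/site.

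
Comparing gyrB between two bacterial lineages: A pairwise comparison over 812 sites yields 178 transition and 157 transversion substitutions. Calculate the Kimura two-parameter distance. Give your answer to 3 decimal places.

P = 178/812 ≈ 0.219212 and Q = 157/812 ≈ 0.19335.
Under the Kimura two-parameter model, d = −½ ln(1 − 2P − Q) − ¼ ln(1 − 2Q).
1 − 2P − Q = 0.368226, giving −½ ln(0.368226) = 0.499529.
1 − 2Q = 0.6133, giving −¼ ln(0.6133) = 0.122225.
d = 0.499529 + 0.122225 = 0.621754.

0.622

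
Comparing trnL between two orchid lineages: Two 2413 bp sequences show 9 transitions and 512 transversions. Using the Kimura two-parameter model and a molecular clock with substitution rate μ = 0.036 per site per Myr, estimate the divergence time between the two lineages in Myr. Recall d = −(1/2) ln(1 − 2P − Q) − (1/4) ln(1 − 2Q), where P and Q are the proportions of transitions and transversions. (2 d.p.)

3.64

P = 9/2413 ≈ 0.00373 and Q = 512/2413 ≈ 0.212184.
Under the Kimura two-parameter model, d = −½ ln(1 − 2P − Q) − ¼ ln(1 − 2Q).
1 − 2P − Q = 0.780356, giving −½ ln(0.780356) = 0.124003.
1 − 2Q = 0.575632, giving −¼ ln(0.575632) = 0.138072.
d = 0.124003 + 0.138072 = 0.262075.
Under a molecular clock d = 2μt, so t = d/(2μ) = 0.262075 / (2 × 0.036) = 3.64 Myr.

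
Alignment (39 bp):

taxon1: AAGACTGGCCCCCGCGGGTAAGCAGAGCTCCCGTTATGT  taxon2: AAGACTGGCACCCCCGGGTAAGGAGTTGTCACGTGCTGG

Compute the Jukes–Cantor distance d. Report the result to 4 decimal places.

0.3138

The sequences differ at 10 of 39 sites (10, 14, 23, 26, 27, 28, 31, 35, 36, 39), so p = 10/39 ≈ 0.25641.
d = −(3/4) ln(1 − 4p/3) = −0.75 ln(1 − 0.34188) = −0.75 ln(0.65812)
  = −0.75 × (-0.418368) = 0.313776 substitutions/site.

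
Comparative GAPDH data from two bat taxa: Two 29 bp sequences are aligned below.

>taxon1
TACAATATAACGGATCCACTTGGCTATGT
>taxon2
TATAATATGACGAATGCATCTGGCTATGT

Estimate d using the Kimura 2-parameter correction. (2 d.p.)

0.26

Of 29 sites, 5 differences are transitions and 1 are transversions, so P = 5/29 ≈ 0.172414 and Q = 1/29 ≈ 0.034483.
Under the Kimura two-parameter model, d = −½ ln(1 − 2P − Q) − ¼ ln(1 − 2Q).
1 − 2P − Q = 0.620689, giving −½ ln(0.620689) = 0.238463.
1 − 2Q = 0.931034, giving −¼ ln(0.931034) = 0.017865.
d = 0.238463 + 0.017865 = 0.256328.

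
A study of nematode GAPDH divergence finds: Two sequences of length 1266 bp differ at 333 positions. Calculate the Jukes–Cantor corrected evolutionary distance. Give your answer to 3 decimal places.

0.324

p = 333/1266 ≈ 0.263033.
d = −(3/4) ln(1 − 4p/3) = −0.75 ln(1 − 0.350711) = −0.75 ln(0.649289)
  = −0.75 × (-0.431877) = 0.323908 substitutions/site.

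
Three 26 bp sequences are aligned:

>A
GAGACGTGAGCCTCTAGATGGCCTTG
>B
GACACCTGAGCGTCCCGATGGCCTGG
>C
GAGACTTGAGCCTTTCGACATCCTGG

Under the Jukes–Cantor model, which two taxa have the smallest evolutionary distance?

A–B: 6/26 differ, p = 0.231, d = 0.276.
A–C: 7/26 differ, p = 0.269, d = 0.334.
B–C: 8/26 differ, p = 0.308, d = 0.396.
The smallest distance is between A and B.

A and B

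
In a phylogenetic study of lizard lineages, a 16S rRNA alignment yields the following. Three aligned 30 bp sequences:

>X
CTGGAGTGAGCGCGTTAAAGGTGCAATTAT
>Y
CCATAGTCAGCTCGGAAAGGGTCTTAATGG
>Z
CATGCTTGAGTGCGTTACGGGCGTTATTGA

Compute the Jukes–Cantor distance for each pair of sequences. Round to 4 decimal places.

X–Y: 14/30 sites differ → p ≈ 0.466667, d = −0.75 ln(1 − 0.622223) = 0.730088 ≈ 0.7301.
X–Z: 12/30 sites differ → p = 0.4, d = −0.75 ln(1 − 0.533333) = 0.571605 ≈ 0.5716.
Y–Z: 15/30 sites differ → p = 0.5, d = −0.75 ln(1 − 0.666667) = 0.823960 ≈ 0.8240.

d(X,Y) = 0.7301, d(X,Z) = 0.5716, d(Y,Z) = 0.8240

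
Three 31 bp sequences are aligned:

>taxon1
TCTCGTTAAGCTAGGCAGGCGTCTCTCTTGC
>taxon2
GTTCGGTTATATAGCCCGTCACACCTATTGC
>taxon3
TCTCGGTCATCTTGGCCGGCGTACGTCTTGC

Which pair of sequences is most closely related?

taxon1–taxon2: 14/31 differ, p = 0.452, d = 0.691.
taxon1–taxon3: 8/31 differ, p = 0.258, d = 0.316.
taxon2–taxon3: 11/31 differ, p = 0.355, d = 0.481.
The smallest distance is between taxon1 and taxon3.

taxon1 and taxon3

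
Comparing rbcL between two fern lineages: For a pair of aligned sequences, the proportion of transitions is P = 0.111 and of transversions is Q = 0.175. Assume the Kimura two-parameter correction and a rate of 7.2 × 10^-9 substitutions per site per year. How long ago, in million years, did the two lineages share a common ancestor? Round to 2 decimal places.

Under the Kimura two-parameter model, d = −½ ln(1 − 2P − Q) − ¼ ln(1 − 2Q).
1 − 2P − Q = 0.603, giving −½ ln(0.603) = 0.252919.
1 − 2Q = 0.65, giving −¼ ln(0.65) = 0.107696.
d = 0.252919 + 0.107696 = 0.360615.
Under a molecular clock d = 2μt, so t = d/(2μ) = 0.360615 / (2 × 7.2 × 10^-9) = 25.04 million years.

25.04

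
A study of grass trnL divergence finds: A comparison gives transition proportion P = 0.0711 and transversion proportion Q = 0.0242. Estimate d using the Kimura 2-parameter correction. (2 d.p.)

Under the Kimura two-parameter model, d = −½ ln(1 − 2P − Q) − ¼ ln(1 − 2Q).
1 − 2P − Q = 0.8336, giving −½ ln(0.8336) = 0.091001.
1 − 2Q = 0.9516, giving −¼ ln(0.9516) = 0.012403.
d = 0.091001 + 0.012403 = 0.103404.

0.10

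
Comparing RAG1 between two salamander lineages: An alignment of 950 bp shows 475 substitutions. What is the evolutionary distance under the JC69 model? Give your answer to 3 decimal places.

p = 475/950 = 0.5.
d = −(3/4) ln(1 − 4p/3) = −0.75 ln(1 − 0.666667) = −0.75 ln(0.333333)
  = −0.75 × (-1.098613) = 0.823960 substitutions/site.

0.824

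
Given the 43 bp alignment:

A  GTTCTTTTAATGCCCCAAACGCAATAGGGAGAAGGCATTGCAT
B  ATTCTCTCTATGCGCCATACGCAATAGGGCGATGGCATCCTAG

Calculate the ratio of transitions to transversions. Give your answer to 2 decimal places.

Transitions are A↔G and C↔T; transversions are all other mismatches.
Transitions: 5. Transversions: 7.
R = 5/7 = 0.714285… ≈ 0.71 (to 2 d.p.).

0.71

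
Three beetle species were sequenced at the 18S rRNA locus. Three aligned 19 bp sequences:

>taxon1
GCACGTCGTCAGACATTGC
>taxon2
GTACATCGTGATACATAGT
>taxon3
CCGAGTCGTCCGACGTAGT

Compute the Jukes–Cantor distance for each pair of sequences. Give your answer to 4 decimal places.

d(taxon1,taxon2) = 0.4099, d(taxon1,taxon3) = 0.5068, d(taxon2,taxon3) = 0.7489

taxon1–taxon2: 6/19 sites differ → p ≈ 0.315789, d = −0.75 ln(1 − 0.421052) = 0.409907 ≈ 0.4099.
taxon1–taxon3: 7/19 sites differ → p ≈ 0.368421, d = −0.75 ln(1 − 0.491228) = 0.506816 ≈ 0.5068.
taxon2–taxon3: 9/19 sites differ → p ≈ 0.473684, d = −0.75 ln(1 − 0.631579) = 0.748897 ≈ 0.7489.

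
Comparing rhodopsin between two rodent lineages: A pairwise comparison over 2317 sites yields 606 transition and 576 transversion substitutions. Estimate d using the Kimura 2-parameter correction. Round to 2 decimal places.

0.91

P = 606/2317 ≈ 0.261545 and Q = 576/2317 ≈ 0.248597.
Under the Kimura two-parameter model, d = −½ ln(1 − 2P − Q) − ¼ ln(1 − 2Q).
1 − 2P − Q = 0.228313, giving −½ ln(0.228313) = 0.738519.
1 − 2Q = 0.502806, giving −¼ ln(0.502806) = 0.171888.
d = 0.738519 + 0.171888 = 0.910407.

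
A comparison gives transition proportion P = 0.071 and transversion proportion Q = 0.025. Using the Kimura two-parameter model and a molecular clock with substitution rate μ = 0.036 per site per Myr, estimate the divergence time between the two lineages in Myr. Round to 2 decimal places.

Under the Kimura two-parameter model, d = −½ ln(1 − 2P − Q) − ¼ ln(1 − 2Q).
1 − 2P − Q = 0.833, giving −½ ln(0.833) = 0.091361.
1 − 2Q = 0.95, giving −¼ ln(0.95) = 0.012823.
d = 0.091361 + 0.012823 = 0.104184.
Under a molecular clock d = 2μt, so t = d/(2μ) = 0.104184 / (2 × 0.036) = 1.45 Myr.

1.45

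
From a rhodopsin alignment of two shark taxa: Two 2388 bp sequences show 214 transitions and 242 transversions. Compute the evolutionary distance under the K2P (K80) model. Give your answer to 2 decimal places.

P = 214/2388 ≈ 0.089615 and Q = 242/2388 ≈ 0.10134.
Under the Kimura two-parameter model, d = −½ ln(1 − 2P − Q) − ¼ ln(1 − 2Q).
1 − 2P − Q = 0.71943, giving −½ ln(0.71943) = 0.164648.
1 − 2Q = 0.79732, giving −¼ ln(0.79732) = 0.056625.
d = 0.164648 + 0.056625 = 0.221273.

0.22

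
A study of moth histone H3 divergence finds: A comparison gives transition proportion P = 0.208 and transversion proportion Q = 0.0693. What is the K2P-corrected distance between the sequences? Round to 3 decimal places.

0.369

Under the Kimura two-parameter model, d = −½ ln(1 − 2P − Q) − ¼ ln(1 − 2Q).
1 − 2P − Q = 0.5147, giving −½ ln(0.5147) = 0.332086.
1 − 2Q = 0.8614, giving −¼ ln(0.8614) = 0.037299.
d = 0.332086 + 0.037299 = 0.369385.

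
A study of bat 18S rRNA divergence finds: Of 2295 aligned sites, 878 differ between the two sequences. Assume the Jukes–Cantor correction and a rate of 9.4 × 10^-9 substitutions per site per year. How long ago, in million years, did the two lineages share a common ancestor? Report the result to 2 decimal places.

p = 878/2295 ≈ 0.382571.
d = −(3/4) ln(1 − 4p/3) = −0.75 ln(1 − 0.510095) = −0.75 ln(0.489905)
  = −0.75 × (-0.713544) = 0.535158 substitutions/site.
Under a molecular clock d = 2μt, so t = d/(2μ) = 0.535158 / (2 × 9.4 × 10^-9) = 28.47 million years.

28.47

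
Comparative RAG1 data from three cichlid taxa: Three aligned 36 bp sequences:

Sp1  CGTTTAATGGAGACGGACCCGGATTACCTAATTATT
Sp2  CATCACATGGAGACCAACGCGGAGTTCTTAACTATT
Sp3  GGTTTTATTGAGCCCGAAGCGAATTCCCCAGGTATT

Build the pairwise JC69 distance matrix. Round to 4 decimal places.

Sp1–Sp2: 11/36 sites differ → p ≈ 0.305556, d = −0.75 ln(1 − 0.407408) = 0.392437 ≈ 0.3924.
Sp1–Sp3: 12/36 sites differ → p ≈ 0.333333, d = −0.75 ln(1 − 0.444444) = 0.440839 ≈ 0.4408.
Sp2–Sp3: 16/36 sites differ → p ≈ 0.444444, d = −0.75 ln(1 − 0.592592) = 0.673455 ≈ 0.6735.

d(Sp1,Sp2) = 0.3924, d(Sp1,Sp3) = 0.4408, d(Sp2,Sp3) = 0.6735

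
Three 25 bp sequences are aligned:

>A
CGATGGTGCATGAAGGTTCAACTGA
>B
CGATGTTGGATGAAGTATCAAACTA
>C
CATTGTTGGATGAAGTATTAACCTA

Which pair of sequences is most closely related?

B and C

A–B: 7/25 differ, p = 0.280, d = 0.351.
A–C: 9/25 differ, p = 0.360, d = 0.490.
B–C: 4/25 differ, p = 0.160, d = 0.180.
The smallest distance is between B and C.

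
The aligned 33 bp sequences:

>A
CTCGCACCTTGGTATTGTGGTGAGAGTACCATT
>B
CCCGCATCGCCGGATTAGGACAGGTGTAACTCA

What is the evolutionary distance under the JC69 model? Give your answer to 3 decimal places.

The sequences differ at 17 of 33 sites, so p = 17/33 ≈ 0.515152.
d = −(3/4) ln(1 − 4p/3) = −0.75 ln(1 − 0.686869) = −0.75 ln(0.313131)
  = −0.75 × (-1.161134) = 0.870851 substitutions/site.

0.871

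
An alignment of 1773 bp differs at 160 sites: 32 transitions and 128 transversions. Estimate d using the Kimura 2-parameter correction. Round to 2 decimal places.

0.10

P = 32/1773 ≈ 0.018049 and Q = 128/1773 ≈ 0.072194.
Under the Kimura two-parameter model, d = −½ ln(1 − 2P − Q) − ¼ ln(1 − 2Q).
1 − 2P − Q = 0.891708, giving −½ ln(0.891708) = 0.057308.
1 − 2Q = 0.855612, giving −¼ ln(0.855612) = 0.038985.
d = 0.057308 + 0.038985 = 0.096293.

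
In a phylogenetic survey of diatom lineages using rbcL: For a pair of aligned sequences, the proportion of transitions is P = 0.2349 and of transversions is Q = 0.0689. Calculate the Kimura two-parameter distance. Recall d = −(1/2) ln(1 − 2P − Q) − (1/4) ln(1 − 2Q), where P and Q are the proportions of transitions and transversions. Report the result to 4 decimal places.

Under the Kimura two-parameter model, d = −½ ln(1 − 2P − Q) − ¼ ln(1 − 2Q).
1 − 2P − Q = 0.4613, giving −½ ln(0.4613) = 0.386853.
1 − 2Q = 0.8622, giving −¼ ln(0.8622) = 0.037067.
d = 0.386853 + 0.037067 = 0.423920.

0.4239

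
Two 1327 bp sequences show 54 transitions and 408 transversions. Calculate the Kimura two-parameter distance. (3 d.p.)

0.485

P = 54/1327 ≈ 0.040693 and Q = 408/1327 ≈ 0.30746.
Under the Kimura two-parameter model, d = −½ ln(1 − 2P − Q) − ¼ ln(1 − 2Q).
1 − 2P − Q = 0.611154, giving −½ ln(0.611154) = 0.246203.
1 − 2Q = 0.38508, giving −¼ ln(0.38508) = 0.238576.
d = 0.246203 + 0.238576 = 0.484779.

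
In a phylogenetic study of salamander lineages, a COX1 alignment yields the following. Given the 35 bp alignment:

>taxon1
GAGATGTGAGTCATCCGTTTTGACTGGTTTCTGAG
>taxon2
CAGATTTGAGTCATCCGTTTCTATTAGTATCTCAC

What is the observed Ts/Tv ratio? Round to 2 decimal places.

Transitions are A↔G and C↔T; transversions are all other mismatches.
Transitions: 3. Transversions: 6.
R = 3/6 = 0.50.

0.50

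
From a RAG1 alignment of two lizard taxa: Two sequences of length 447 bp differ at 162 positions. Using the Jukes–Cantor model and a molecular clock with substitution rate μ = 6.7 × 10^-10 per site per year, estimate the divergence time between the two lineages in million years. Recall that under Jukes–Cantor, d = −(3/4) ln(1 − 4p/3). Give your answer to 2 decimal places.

369.48

p = 162/447 ≈ 0.362416.
d = −(3/4) ln(1 − 4p/3) = −0.75 ln(1 − 0.483221) = −0.75 ln(0.516779)
  = −0.75 × (-0.660140) = 0.495105 substitutions/site.
Under a molecular clock d = 2μt, so t = d/(2μ) = 0.495105 / (2 × 6.7 × 10^-10) = 369.48 million years.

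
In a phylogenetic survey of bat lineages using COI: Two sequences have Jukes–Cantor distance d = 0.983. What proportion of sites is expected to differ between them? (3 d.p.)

p = (3/4)(1 − e^(−4d/3)) = 0.75 × (1 − e^(-1.310667)) = 0.75 × (1 − 0.269640) = 0.547770.

0.548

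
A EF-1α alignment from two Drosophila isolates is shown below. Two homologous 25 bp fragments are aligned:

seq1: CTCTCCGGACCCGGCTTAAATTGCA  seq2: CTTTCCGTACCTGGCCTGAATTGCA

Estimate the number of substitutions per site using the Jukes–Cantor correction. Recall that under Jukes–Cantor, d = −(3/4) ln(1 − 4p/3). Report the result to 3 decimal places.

The sequences differ at 5 of 25 sites (3, 8, 12, 16, 18), so p = 5/25 = 0.2.
d = −(3/4) ln(1 − 4p/3) = −0.75 ln(1 − 0.266667) = −0.75 ln(0.733333)
  = −0.75 × (-0.310155) = 0.232616 substitutions/site.

0.233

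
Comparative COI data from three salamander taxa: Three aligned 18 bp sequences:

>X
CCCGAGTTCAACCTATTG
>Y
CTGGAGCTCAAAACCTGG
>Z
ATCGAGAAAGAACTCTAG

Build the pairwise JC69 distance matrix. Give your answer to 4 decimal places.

X–Y: 8/18 sites differ → p ≈ 0.444444, d = −0.75 ln(1 − 0.592592) = 0.673455 ≈ 0.6735.
X–Z: 9/18 sites differ → p = 0.5, d = −0.75 ln(1 − 0.666667) = 0.823960 ≈ 0.8240.
Y–Z: 9/18 sites differ → p = 0.5, d = −0.75 ln(1 − 0.666667) = 0.823960 ≈ 0.8240.

d(X,Y) = 0.6735, d(X,Z) = 0.8240, d(Y,Z) = 0.8240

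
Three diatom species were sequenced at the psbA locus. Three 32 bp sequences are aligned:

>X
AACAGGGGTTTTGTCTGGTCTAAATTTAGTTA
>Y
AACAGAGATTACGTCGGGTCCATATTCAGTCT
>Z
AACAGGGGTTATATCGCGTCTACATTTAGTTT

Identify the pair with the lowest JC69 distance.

X–Y: 10/32 differ, p = 0.313, d = 0.404.
X–Z: 6/32 differ, p = 0.188, d = 0.216.
Y–Z: 9/32 differ, p = 0.281, d = 0.353.
The smallest distance is between X and Z.

X and Z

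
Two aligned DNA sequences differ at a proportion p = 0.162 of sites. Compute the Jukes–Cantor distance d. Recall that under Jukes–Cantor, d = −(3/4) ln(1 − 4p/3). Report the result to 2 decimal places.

d = −(3/4) ln(1 − 4p/3) = −0.75 ln(1 − 0.216) = −0.75 ln(0.784)
  = −0.75 × (-0.243346) = 0.182510 substitutions/site.

0.18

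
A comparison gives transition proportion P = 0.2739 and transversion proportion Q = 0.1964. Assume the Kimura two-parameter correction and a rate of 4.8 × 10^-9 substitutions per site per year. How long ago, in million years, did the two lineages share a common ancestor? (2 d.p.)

Under the Kimura two-parameter model, d = −½ ln(1 − 2P − Q) − ¼ ln(1 − 2Q).
1 − 2P − Q = 0.2558, giving −½ ln(0.2558) = 0.681680.
1 − 2Q = 0.6072, giving −¼ ln(0.6072) = 0.124724.
d = 0.681680 + 0.124724 = 0.806404.
Under a molecular clock d = 2μt, so t = d/(2μ) = 0.806404 / (2 × 4.8 × 10^-9) = 84.00 million years.

84.00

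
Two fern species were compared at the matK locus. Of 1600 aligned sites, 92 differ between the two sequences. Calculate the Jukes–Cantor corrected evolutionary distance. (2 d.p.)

0.06

p = 92/1600 = 0.0575.
d = −(3/4) ln(1 − 4p/3) = −0.75 ln(1 − 0.076667) = −0.75 ln(0.923333)
  = −0.75 × (-0.079765) = 0.059824 substitutions/site.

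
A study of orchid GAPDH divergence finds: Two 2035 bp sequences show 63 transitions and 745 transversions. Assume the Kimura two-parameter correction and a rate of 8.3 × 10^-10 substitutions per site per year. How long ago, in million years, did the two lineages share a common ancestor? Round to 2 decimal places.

P = 63/2035 ≈ 0.030958 and Q = 745/2035 ≈ 0.366093.
Under the Kimura two-parameter model, d = −½ ln(1 − 2P − Q) − ¼ ln(1 − 2Q).
1 − 2P − Q = 0.571991, giving −½ ln(0.571991) = 0.279316.
1 − 2Q = 0.267814, giving −¼ ln(0.267814) = 0.329366.
d = 0.279316 + 0.329366 = 0.608682.
Under a molecular clock d = 2μt, so t = d/(2μ) = 0.608682 / (2 × 8.3 × 10^-10) = 366.68 million years.

366.68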